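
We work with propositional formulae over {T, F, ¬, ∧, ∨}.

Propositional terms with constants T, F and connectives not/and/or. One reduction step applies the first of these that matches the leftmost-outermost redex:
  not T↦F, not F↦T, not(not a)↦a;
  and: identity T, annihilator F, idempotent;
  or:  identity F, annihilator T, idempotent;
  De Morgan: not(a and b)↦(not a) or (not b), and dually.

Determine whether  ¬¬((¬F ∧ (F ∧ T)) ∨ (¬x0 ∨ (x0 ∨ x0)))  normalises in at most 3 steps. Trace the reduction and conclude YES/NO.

  start: ¬¬((¬F ∧ (F ∧ T)) ∨ (¬x0 ∨ (x0 ∨ x0)))
  [1] (¬F ∧ (F ∧ T)) ∨ (¬x0 ∨ (x0 ∨ x0))
  [2] (T ∧ (F ∧ T)) ∨ (¬x0 ∨ (x0 ∨ x0))
  [3] (F ∧ T) ∨ (¬x0 ∨ (x0 ∨ x0))

Answer: NO — after 3 steps the term is (F ∧ T) ∨ (¬x0 ∨ (x0 ∨ x0)), not yet normal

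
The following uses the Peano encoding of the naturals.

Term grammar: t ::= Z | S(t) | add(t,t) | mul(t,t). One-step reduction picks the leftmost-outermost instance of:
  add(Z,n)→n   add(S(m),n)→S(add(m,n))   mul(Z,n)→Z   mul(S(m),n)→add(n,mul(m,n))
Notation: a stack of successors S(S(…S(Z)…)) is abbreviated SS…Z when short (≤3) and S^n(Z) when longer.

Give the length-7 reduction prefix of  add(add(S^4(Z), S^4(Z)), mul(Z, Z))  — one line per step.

Answer: after 7 steps: S(S(S(add(S(add(Z, S^4(Z))), mul(Z, Z)))))

Derivation:
  start: add(add(S^4(Z), S^4(Z)), mul(Z, Z))
  [1] add(S(add(SSSZ, S^4(Z))), mul(Z, Z))
  [2] S(add(add(SSSZ, S^4(Z)), mul(Z, Z)))
  [3] S(add(S(add(SSZ, S^4(Z))), mul(Z, Z)))
  [4] S(S(add(add(SSZ, S^4(Z)), mul(Z, Z))))
  [5] S(S(add(S(add(SZ, S^4(Z))), mul(Z, Z))))
  [6] S(S(S(add(add(SZ, S^4(Z)), mul(Z, Z)))))
  [7] S(S(S(add(S(add(Z, S^4(Z))), mul(Z, Z)))))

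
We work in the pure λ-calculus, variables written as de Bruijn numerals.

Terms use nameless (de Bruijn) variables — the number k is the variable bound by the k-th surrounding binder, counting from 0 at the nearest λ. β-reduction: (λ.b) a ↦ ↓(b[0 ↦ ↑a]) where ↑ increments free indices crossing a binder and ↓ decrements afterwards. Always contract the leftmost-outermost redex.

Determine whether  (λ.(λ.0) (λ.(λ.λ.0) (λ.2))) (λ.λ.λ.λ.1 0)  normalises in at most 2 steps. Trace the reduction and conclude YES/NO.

  start: (λ.(λ.0) (λ.(λ.λ.0) (λ.2))) (λ.λ.λ.λ.1 0)
  →1  (λ.0) (λ.(λ.λ.0) (λ.λ.λ.λ.λ.1 0))
  →2  λ.(λ.λ.0) (λ.λ.λ.λ.λ.1 0)

Answer: NO — after 2 steps the term is λ.(λ.λ.0) (λ.λ.λ.λ.λ.1 0), not yet normal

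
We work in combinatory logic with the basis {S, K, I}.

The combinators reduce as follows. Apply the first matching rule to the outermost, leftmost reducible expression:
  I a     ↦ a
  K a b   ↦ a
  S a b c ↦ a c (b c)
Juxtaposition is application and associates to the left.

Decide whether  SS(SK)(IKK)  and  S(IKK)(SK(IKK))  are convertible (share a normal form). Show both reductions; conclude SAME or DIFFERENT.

Answer: SAME — A ⇓ S(KK)(SK(KK)), B ⇓ S(KK)(SK(KK))

Derivation:
Term A:
  start: SS(SK)(IKK)
  →1  S(IKK)(SK(IKK))
  →2  S(KK)(SK(IKK))
  →3  S(KK)(SK(KK))

Term B:
  start: S(IKK)(SK(IKK))
  →1  S(KK)(SK(IKK))
  →2  S(KK)(SK(KK))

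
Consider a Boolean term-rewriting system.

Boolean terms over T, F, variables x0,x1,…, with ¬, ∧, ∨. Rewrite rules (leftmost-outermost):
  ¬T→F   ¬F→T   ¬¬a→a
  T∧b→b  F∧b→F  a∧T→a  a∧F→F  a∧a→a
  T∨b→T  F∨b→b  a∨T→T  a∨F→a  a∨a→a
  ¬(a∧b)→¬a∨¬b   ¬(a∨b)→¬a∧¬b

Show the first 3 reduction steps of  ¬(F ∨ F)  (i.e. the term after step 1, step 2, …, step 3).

  start: ¬(F ∨ F)
  →1  ¬F ∧ ¬F
  →2  ¬F
  →3  T

Answer: after 3 steps: T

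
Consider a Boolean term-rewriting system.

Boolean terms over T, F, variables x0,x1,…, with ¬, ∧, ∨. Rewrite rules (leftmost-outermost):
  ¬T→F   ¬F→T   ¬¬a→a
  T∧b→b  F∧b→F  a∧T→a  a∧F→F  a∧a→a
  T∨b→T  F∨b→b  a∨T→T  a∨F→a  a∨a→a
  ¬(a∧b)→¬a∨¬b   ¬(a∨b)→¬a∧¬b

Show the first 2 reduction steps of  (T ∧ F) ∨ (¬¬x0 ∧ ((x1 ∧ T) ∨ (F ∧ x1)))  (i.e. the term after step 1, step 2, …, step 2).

  start: (T ∧ F) ∨ (¬¬x0 ∧ ((x1 ∧ T) ∨ (F ∧ x1)))
  →1  F ∨ (¬¬x0 ∧ ((x1 ∧ T) ∨ (F ∧ x1)))
  →2  ¬¬x0 ∧ ((x1 ∧ T) ∨ (F ∧ x1))

Answer: after 2 steps: ¬¬x0 ∧ ((x1 ∧ T) ∨ (F ∧ x1))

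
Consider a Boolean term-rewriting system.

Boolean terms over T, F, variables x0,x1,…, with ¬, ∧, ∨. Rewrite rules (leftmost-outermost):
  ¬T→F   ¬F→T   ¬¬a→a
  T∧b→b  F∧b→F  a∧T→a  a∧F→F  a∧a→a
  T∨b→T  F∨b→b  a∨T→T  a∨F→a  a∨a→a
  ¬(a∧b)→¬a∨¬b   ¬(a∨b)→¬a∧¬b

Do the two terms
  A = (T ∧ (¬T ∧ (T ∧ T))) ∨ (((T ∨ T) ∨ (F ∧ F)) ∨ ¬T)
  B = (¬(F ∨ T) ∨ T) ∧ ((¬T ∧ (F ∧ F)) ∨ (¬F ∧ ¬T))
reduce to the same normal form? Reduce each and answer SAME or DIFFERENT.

Answer: DIFFERENT — A ⇓ T, B ⇓ F

Working:
Term A:
  start: (T ∧ (¬T ∧ (T ∧ T))) ∨ (((T ∨ T) ∨ (F ∧ F)) ∨ ¬T)
  →1  (¬T ∧ (T ∧ T)) ∨ (((T ∨ T) ∨ (F ∧ F)) ∨ ¬T)
  →2  (F ∧ (T ∧ T)) ∨ (((T ∨ T) ∨ (F ∧ F)) ∨ ¬T)
  →3  F ∨ (((T ∨ T) ∨ (F ∧ F)) ∨ ¬T)
  →4  ((T ∨ T) ∨ (F ∧ F)) ∨ ¬T
  →5  (T ∨ (F ∧ F)) ∨ ¬T
  →6  T ∨ ¬T
  →7  T

Term B:
  start: (¬(F ∨ T) ∨ T) ∧ ((¬T ∧ (F ∧ F)) ∨ (¬F ∧ ¬T))
  →1  T ∧ ((¬T ∧ (F ∧ F)) ∨ (¬F ∧ ¬T))
  →2  (¬T ∧ (F ∧ F)) ∨ (¬F ∧ ¬T)
  →3  (F ∧ (F ∧ F)) ∨ (¬F ∧ ¬T)
  →4  F ∨ (¬F ∧ ¬T)
  →5  ¬F ∧ ¬T
  →6  T ∧ ¬T
  →7  ¬T
  →8  F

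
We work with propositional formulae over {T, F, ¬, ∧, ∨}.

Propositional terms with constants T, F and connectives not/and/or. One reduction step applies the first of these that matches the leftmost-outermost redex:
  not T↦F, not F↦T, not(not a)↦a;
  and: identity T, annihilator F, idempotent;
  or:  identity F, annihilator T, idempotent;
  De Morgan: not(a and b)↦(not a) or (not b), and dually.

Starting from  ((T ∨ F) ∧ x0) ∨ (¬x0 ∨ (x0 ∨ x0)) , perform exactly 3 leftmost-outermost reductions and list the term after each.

Answer: after 3 steps: x0 ∨ (¬x0 ∨ x0)

Derivation:
  start: ((T ∨ F) ∧ x0) ∨ (¬x0 ∨ (x0 ∨ x0))
  [1] (T ∧ x0) ∨ (¬x0 ∨ (x0 ∨ x0))
  [2] x0 ∨ (¬x0 ∨ (x0 ∨ x0))
  [3] x0 ∨ (¬x0 ∨ x0)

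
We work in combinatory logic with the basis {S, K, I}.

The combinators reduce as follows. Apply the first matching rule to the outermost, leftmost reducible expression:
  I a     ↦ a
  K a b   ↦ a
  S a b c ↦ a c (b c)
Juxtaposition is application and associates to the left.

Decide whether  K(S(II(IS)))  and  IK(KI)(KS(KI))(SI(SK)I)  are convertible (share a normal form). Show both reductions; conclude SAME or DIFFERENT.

Answer: DIFFERENT — A ⇓ K(SS), B ⇓ I

Working:
Term A:
  start: K(S(II(IS)))
  →1  K(S(I(IS)))
  →2  K(S(IS))
  →3  K(SS)

Term B:
  start: IK(KI)(KS(KI))(SI(SK)I)
  →1  K(KI)(KS(KI))(SI(SK)I)
  →2  KI(SI(SK)I)
  →3  I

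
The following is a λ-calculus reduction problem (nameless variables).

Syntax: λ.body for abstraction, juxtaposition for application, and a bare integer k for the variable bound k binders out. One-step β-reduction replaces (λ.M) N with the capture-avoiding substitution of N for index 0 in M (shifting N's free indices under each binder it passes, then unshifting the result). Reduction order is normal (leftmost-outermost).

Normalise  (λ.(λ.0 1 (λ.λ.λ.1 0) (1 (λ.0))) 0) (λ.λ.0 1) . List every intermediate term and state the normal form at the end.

Answer: normal form = λ.0 (λ.0)  (in 8 steps)

Derivation:
  start: (λ.(λ.0 1 (λ.λ.λ.1 0) (1 (λ.0))) 0) (λ.λ.0 1)
  step 1: (λ.0 (λ.λ.0 1) (λ.λ.λ.1 0) ((λ.λ.0 1) (λ.0))) (λ.λ.0 1)
  step 2: (λ.λ.0 1) (λ.λ.0 1) (λ.λ.λ.1 0) ((λ.λ.0 1) (λ.0))
  step 3: (λ.0 (λ.λ.0 1)) (λ.λ.λ.1 0) ((λ.λ.0 1) (λ.0))
  step 4: (λ.λ.λ.1 0) (λ.λ.0 1) ((λ.λ.0 1) (λ.0))
  step 5: (λ.λ.1 0) ((λ.λ.0 1) (λ.0))
  step 6: λ.(λ.λ.0 1) (λ.0) 0
  step 7: λ.(λ.0 (λ.0)) 0
  step 8: λ.0 (λ.0)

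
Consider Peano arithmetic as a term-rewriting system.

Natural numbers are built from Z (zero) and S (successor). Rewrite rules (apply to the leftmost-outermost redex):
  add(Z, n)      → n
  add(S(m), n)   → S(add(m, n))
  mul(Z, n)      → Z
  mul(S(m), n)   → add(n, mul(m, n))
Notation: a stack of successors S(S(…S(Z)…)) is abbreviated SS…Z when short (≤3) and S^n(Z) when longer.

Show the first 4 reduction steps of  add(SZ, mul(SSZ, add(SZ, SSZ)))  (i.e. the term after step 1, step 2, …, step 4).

Answer: after 4 steps: S(add(S(add(Z, SSZ)), mul(SZ, add(SZ, SSZ))))

Derivation:
  start: add(SZ, mul(SSZ, add(SZ, SSZ)))
  step 1: S(add(Z, mul(SSZ, add(SZ, SSZ))))
  step 2: S(mul(SSZ, add(SZ, SSZ)))
  step 3: S(add(add(SZ, SSZ), mul(SZ, add(SZ, SSZ))))
  step 4: S(add(S(add(Z, SSZ)), mul(SZ, add(SZ, SSZ))))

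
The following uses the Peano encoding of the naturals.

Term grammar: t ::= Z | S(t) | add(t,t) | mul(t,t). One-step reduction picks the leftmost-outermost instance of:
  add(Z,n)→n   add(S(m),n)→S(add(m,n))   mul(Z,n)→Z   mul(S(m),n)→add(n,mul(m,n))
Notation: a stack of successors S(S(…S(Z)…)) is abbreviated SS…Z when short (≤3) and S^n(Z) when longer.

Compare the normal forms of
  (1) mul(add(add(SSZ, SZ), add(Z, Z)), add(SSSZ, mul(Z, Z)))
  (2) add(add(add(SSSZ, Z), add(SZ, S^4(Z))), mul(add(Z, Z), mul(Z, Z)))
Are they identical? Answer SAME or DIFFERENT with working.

Term A:
  start: mul(add(add(SSZ, SZ), add(Z, Z)), add(SSSZ, mul(Z, Z)))
  →1  mul(add(S(add(SZ, SZ)), add(Z, Z)), add(SSSZ, mul(Z, Z)))
  →2  mul(S(add(add(SZ, SZ), add(Z, Z))), add(SSSZ, mul(Z, Z)))
  →3  add(add(SSSZ, mul(Z, Z)), mul(add(add(SZ, SZ), add(Z, Z)), add(SSSZ, mul(Z, Z))))
  →4  add(S(add(SSZ, mul(Z, Z))), mul(add(add(SZ, SZ), add(Z, Z)), add(SSSZ, mul(Z, Z))))
  →5  S(add(add(SSZ, mul(Z, Z)), mul(add(add(SZ, SZ), add(Z, Z)), add(SSSZ, mul(Z, Z)))))
  →6  S(add(S(add(SZ, mul(Z, Z))), mul(add(add(SZ, SZ), add(Z, Z)), add(SSSZ, mul(Z, Z)))))
  →7  S(S(add(add(SZ, mul(Z, Z)), mul(add(add(SZ, SZ), add(Z, Z)), add(SSSZ, mul(Z, Z))))))
  →8  S(S(add(S(add(Z, mul(Z, Z))), mul(add(add(SZ, SZ), add(Z, Z)), add(SSSZ, mul(Z, Z))))))
  →9  S(S(S(add(add(Z, mul(Z, Z)), mul(add(add(SZ, SZ), add(Z, Z)), add(SSSZ, mul(Z, Z)))))))
  →10  S(S(S(add(mul(Z, Z), mul(add(add(SZ, SZ), add(Z, Z)), add(SSSZ, mul(Z, Z)))))))
  →11  S(S(S(add(Z, mul(add(add(SZ, SZ), add(Z, Z)), add(SSSZ, mul(Z, Z)))))))
  →12  S(S(S(mul(add(add(SZ, SZ), add(Z, Z)), add(SSSZ, mul(Z, Z))))))
  →13  S(S(S(mul(add(S(add(Z, SZ)), add(Z, Z)), add(SSSZ, mul(Z, Z))))))
  →14  S(S(S(mul(S(add(add(Z, SZ), add(Z, Z))), add(SSSZ, mul(Z, Z))))))
  →15  S(S(S(add(add(SSSZ, mul(Z, Z)), mul(add(add(Z, SZ), add(Z, Z)), add(SSSZ, mul(Z, Z)))))))
  →16  S(S(S(add(S(add(SSZ, mul(Z, Z))), mul(add(add(Z, SZ), add(Z, Z)), add(SSSZ, mul(Z, Z)))))))
  →17  S(S(S(S(add(add(SSZ, mul(Z, Z)), mul(add(add(Z, SZ), add(Z, Z)), add(SSSZ, mul(Z, Z))))))))
  →18  S(S(S(S(add(S(add(SZ, mul(Z, Z))), mul(add(add(Z, SZ), add(Z, Z)), add(SSSZ, mul(Z, Z))))))))
  →19  S(S(S(S(S(add(add(SZ, mul(Z, Z)), mul(add(add(Z, SZ), add(Z, Z)), add(SSSZ, mul(Z, Z)))))))))
  →20  S(S(S(S(S(add(S(add(Z, mul(Z, Z))), mul(add(add(Z, SZ), add(Z, Z)), add(SSSZ, mul(Z, Z)))))))))
  →21  S(S(S(S(S(S(add(add(Z, mul(Z, Z)), mul(add(add(Z, SZ), add(Z, Z)), add(SSSZ, mul(Z, Z))))))))))
  →22  S(S(S(S(S(S(add(mul(Z, Z), mul(add(add(Z, SZ), add(Z, Z)), add(SSSZ, mul(Z, Z))))))))))
  →23  S(S(S(S(S(S(add(Z, mul(add(add(Z, SZ), add(Z, Z)), add(SSSZ, mul(Z, Z))))))))))
  →24  S(S(S(S(S(S(mul(add(add(Z, SZ), add(Z, Z)), add(SSSZ, mul(Z, Z)))))))))
  →25  S(S(S(S(S(S(mul(add(SZ, add(Z, Z)), add(SSSZ, mul(Z, Z)))))))))
  →26  S(S(S(S(S(S(mul(S(add(Z, add(Z, Z))), add(SSSZ, mul(Z, Z)))))))))
  →27  S(S(S(S(S(S(add(add(SSSZ, mul(Z, Z)), mul(add(Z, add(Z, Z)), add(SSSZ, mul(Z, Z))))))))))
  →28  S(S(S(S(S(S(add(S(add(SSZ, mul(Z, Z))), mul(add(Z, add(Z, Z)), add(SSSZ, mul(Z, Z))))))))))
  →29  S(S(S(S(S(S(S(add(add(SSZ, mul(Z, Z)), mul(add(Z, add(Z, Z)), add(SSSZ, mul(Z, Z)))))))))))
  →30  S(S(S(S(S(S(S(add(S(add(SZ, mul(Z, Z))), mul(add(Z, add(Z, Z)), add(SSSZ, mul(Z, Z)))))))))))
  →31  S(S(S(S(S(S(S(S(add(add(SZ, mul(Z, Z)), mul(add(Z, add(Z, Z)), add(SSSZ, mul(Z, Z))))))))))))
  →32  S(S(S(S(S(S(S(S(add(S(add(Z, mul(Z, Z))), mul(add(Z, add(Z, Z)), add(SSSZ, mul(Z, Z))))))))))))
  →33  S(S(S(S(S(S(S(S(S(add(add(Z, mul(Z, Z)), mul(add(Z, add(Z, Z)), add(SSSZ, mul(Z, Z)))))))))))))
  →34  S(S(S(S(S(S(S(S(S(add(mul(Z, Z), mul(add(Z, add(Z, Z)), add(SSSZ, mul(Z, Z)))))))))))))
  →35  S(S(S(S(S(S(S(S(S(add(Z, mul(add(Z, add(Z, Z)), add(SSSZ, mul(Z, Z)))))))))))))
  →36  S(S(S(S(S(S(S(S(S(mul(add(Z, add(Z, Z)), add(SSSZ, mul(Z, Z))))))))))))
  →37  S(S(S(S(S(S(S(S(S(mul(add(Z, Z), add(SSSZ, mul(Z, Z))))))))))))
  →38  S(S(S(S(S(S(S(S(S(mul(Z, add(SSSZ, mul(Z, Z))))))))))))
  →39  S^9(Z)

Term B:
  start: add(add(add(SSSZ, Z), add(SZ, S^4(Z))), mul(add(Z, Z), mul(Z, Z)))
  →1  add(add(S(add(SSZ, Z)), add(SZ, S^4(Z))), mul(add(Z, Z), mul(Z, Z)))
  →2  add(S(add(add(SSZ, Z), add(SZ, S^4(Z)))), mul(add(Z, Z), mul(Z, Z)))
  →3  S(add(add(add(SSZ, Z), add(SZ, S^4(Z))), mul(add(Z, Z), mul(Z, Z))))
  →4  S(add(add(S(add(SZ, Z)), add(SZ, S^4(Z))), mul(add(Z, Z), mul(Z, Z))))
  →5  S(add(S(add(add(SZ, Z), add(SZ, S^4(Z)))), mul(add(Z, Z), mul(Z, Z))))
  →6  S(S(add(add(add(SZ, Z), add(SZ, S^4(Z))), mul(add(Z, Z), mul(Z, Z)))))
  →7  S(S(add(add(S(add(Z, Z)), add(SZ, S^4(Z))), mul(add(Z, Z), mul(Z, Z)))))
  →8  S(S(add(S(add(add(Z, Z), add(SZ, S^4(Z)))), mul(add(Z, Z), mul(Z, Z)))))
  →9  S(S(S(add(add(add(Z, Z), add(SZ, S^4(Z))), mul(add(Z, Z), mul(Z, Z))))))
  →10  S(S(S(add(add(Z, add(SZ, S^4(Z))), mul(add(Z, Z), mul(Z, Z))))))
  →11  S(S(S(add(add(SZ, S^4(Z)), mul(add(Z, Z), mul(Z, Z))))))
  →12  S(S(S(add(S(add(Z, S^4(Z))), mul(add(Z, Z), mul(Z, Z))))))
  →13  S(S(S(S(add(add(Z, S^4(Z)), mul(add(Z, Z), mul(Z, Z)))))))
  →14  S(S(S(S(add(S^4(Z), mul(add(Z, Z), mul(Z, Z)))))))
  →15  S(S(S(S(S(add(SSSZ, mul(add(Z, Z), mul(Z, Z))))))))
  →16  S(S(S(S(S(S(add(SSZ, mul(add(Z, Z), mul(Z, Z)))))))))
  →17  S(S(S(S(S(S(S(add(SZ, mul(add(Z, Z), mul(Z, Z))))))))))
  →18  S(S(S(S(S(S(S(S(add(Z, mul(add(Z, Z), mul(Z, Z)))))))))))
  →19  S(S(S(S(S(S(S(S(mul(add(Z, Z), mul(Z, Z))))))))))
  →20  S(S(S(S(S(S(S(S(mul(Z, mul(Z, Z))))))))))
  →21  S^8(Z)

Answer: DIFFERENT — A ⇓ S^9(Z), B ⇓ S^8(Z)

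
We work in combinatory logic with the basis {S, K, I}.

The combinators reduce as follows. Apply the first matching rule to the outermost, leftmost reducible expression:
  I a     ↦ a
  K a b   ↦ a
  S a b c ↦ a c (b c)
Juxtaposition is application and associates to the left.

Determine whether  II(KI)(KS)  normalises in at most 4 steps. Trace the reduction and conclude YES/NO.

  start: II(KI)(KS)
  →1  I(KI)(KS)
  →2  KI(KS)
  →3  I

Answer: YES — reaches normal form I in 3 ≤ 4 steps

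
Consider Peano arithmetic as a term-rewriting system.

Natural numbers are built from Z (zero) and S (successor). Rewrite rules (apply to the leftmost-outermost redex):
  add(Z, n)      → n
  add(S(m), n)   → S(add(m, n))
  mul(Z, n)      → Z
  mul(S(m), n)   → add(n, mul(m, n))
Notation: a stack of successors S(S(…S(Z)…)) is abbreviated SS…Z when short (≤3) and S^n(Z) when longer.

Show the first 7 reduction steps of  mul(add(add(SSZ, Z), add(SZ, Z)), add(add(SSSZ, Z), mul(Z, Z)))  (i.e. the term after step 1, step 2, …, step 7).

  start: mul(add(add(SSZ, Z), add(SZ, Z)), add(add(SSSZ, Z), mul(Z, Z)))
  [1] mul(add(S(add(SZ, Z)), add(SZ, Z)), add(add(SSSZ, Z), mul(Z, Z)))
  [2] mul(S(add(add(SZ, Z), add(SZ, Z))), add(add(SSSZ, Z), mul(Z, Z)))
  [3] add(add(add(SSSZ, Z), mul(Z, Z)), mul(add(add(SZ, Z), add(SZ, Z)), add(add(SSSZ, Z), mul(Z, Z))))
  [4] add(add(S(add(SSZ, Z)), mul(Z, Z)), mul(add(add(SZ, Z), add(SZ, Z)), add(add(SSSZ, Z), mul(Z, Z))))
  [5] add(S(add(add(SSZ, Z), mul(Z, Z))), mul(add(add(SZ, Z), add(SZ, Z)), add(add(SSSZ, Z), mul(Z, Z))))
  [6] S(add(add(add(SSZ, Z), mul(Z, Z)), mul(add(add(SZ, Z), add(SZ, Z)), add(add(SSSZ, Z), mul(Z, Z)))))
  [7] S(add(add(S(add(SZ, Z)), mul(Z, Z)), mul(add(add(SZ, Z), add(SZ, Z)), add(add(SSSZ, Z), mul(Z, Z)))))

Answer: after 7 steps: S(add(add(S(add(SZ, Z)), mul(Z, Z)), mul(add(add(SZ, Z), add(SZ, Z)), add(add(SSSZ, Z), mul(Z, Z)))))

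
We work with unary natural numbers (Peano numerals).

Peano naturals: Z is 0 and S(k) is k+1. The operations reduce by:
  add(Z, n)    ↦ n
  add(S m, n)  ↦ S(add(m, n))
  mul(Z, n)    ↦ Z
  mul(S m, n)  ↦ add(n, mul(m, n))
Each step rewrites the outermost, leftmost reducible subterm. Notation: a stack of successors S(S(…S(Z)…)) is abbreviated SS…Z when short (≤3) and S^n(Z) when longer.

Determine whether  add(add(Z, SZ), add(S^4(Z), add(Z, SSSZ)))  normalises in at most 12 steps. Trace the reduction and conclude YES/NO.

  start: add(add(Z, SZ), add(S^4(Z), add(Z, SSSZ)))
  step 1: add(SZ, add(S^4(Z), add(Z, SSSZ)))
  step 2: S(add(Z, add(S^4(Z), add(Z, SSSZ))))
  step 3: S(add(S^4(Z), add(Z, SSSZ)))
  step 4: S(S(add(SSSZ, add(Z, SSSZ))))
  step 5: S(S(S(add(SSZ, add(Z, SSSZ)))))
  step 6: S(S(S(S(add(SZ, add(Z, SSSZ))))))
  step 7: S(S(S(S(S(add(Z, add(Z, SSSZ)))))))
  step 8: S(S(S(S(S(add(Z, SSSZ))))))
  step 9: S^8(Z)

Answer: YES — reaches normal form S^8(Z) in 9 ≤ 12 steps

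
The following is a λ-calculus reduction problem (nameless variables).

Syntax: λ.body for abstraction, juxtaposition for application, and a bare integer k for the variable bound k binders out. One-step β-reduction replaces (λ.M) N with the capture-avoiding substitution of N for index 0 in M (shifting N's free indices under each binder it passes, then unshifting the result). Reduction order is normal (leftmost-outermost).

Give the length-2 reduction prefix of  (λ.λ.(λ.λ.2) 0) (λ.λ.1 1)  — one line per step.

Answer: after 2 steps: λ.λ.1

Working:
  start: (λ.λ.(λ.λ.2) 0) (λ.λ.1 1)
  →1  λ.(λ.λ.2) 0
  →2  λ.λ.1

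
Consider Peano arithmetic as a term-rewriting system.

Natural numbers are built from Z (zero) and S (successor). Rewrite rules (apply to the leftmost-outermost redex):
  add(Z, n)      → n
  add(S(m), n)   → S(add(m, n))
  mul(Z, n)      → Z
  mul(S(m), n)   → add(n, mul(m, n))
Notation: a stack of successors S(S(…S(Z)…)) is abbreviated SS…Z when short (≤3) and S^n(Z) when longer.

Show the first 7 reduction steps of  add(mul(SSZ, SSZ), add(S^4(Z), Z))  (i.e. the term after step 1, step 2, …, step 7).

Answer: after 7 steps: S(S(add(add(SSZ, mul(Z, SSZ)), add(S^4(Z), Z))))

Derivation:
  start: add(mul(SSZ, SSZ), add(S^4(Z), Z))
  [1] add(add(SSZ, mul(SZ, SSZ)), add(S^4(Z), Z))
  [2] add(S(add(SZ, mul(SZ, SSZ))), add(S^4(Z), Z))
  [3] S(add(add(SZ, mul(SZ, SSZ)), add(S^4(Z), Z)))
  [4] S(add(S(add(Z, mul(SZ, SSZ))), add(S^4(Z), Z)))
  [5] S(S(add(add(Z, mul(SZ, SSZ)), add(S^4(Z), Z))))
  [6] S(S(add(mul(SZ, SSZ), add(S^4(Z), Z))))
  [7] S(S(add(add(SSZ, mul(Z, SSZ)), add(S^4(Z), Z))))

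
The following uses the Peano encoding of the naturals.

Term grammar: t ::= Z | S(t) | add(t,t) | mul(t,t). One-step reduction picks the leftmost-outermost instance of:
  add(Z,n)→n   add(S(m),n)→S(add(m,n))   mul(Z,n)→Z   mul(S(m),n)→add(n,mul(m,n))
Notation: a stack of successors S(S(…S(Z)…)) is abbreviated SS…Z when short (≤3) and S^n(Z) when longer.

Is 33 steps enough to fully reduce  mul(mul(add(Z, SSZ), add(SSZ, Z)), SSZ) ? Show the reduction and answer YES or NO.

Answer: YES — reaches normal form S^8(Z) in 33 ≤ 33 steps

Derivation:
  start: mul(mul(add(Z, SSZ), add(SSZ, Z)), SSZ)
  [1] mul(mul(SSZ, add(SSZ, Z)), SSZ)
  [2] mul(add(add(SSZ, Z), mul(SZ, add(SSZ, Z))), SSZ)
  [3] mul(add(S(add(SZ, Z)), mul(SZ, add(SSZ, Z))), SSZ)
  [4] mul(S(add(add(SZ, Z), mul(SZ, add(SSZ, Z)))), SSZ)
  [5] add(SSZ, mul(add(add(SZ, Z), mul(SZ, add(SSZ, Z))), SSZ))
  [6] S(add(SZ, mul(add(add(SZ, Z), mul(SZ, add(SSZ, Z))), SSZ)))
  [7] S(S(add(Z, mul(add(add(SZ, Z), mul(SZ, add(SSZ, Z))), SSZ))))
  [8] S(S(mul(add(add(SZ, Z), mul(SZ, add(SSZ, Z))), SSZ)))
  [9] S(S(mul(add(S(add(Z, Z)), mul(SZ, add(SSZ, Z))), SSZ)))
  [10] S(S(mul(S(add(add(Z, Z), mul(SZ, add(SSZ, Z)))), SSZ)))
  [11] S(S(add(SSZ, mul(add(add(Z, Z), mul(SZ, add(SSZ, Z))), SSZ))))
  [12] S(S(S(add(SZ, mul(add(add(Z, Z), mul(SZ, add(SSZ, Z))), SSZ)))))
  [13] S(S(S(S(add(Z, mul(add(add(Z, Z), mul(SZ, add(SSZ, Z))), SSZ))))))
  [14] S(S(S(S(mul(add(add(Z, Z), mul(SZ, add(SSZ, Z))), SSZ)))))
  [15] S(S(S(S(mul(add(Z, mul(SZ, add(SSZ, Z))), SSZ)))))
  [16] S(S(S(S(mul(mul(SZ, add(SSZ, Z)), SSZ)))))
  [17] S(S(S(S(mul(add(add(SSZ, Z), mul(Z, add(SSZ, Z))), SSZ)))))
  [18] S(S(S(S(mul(add(S(add(SZ, Z)), mul(Z, add(SSZ, Z))), SSZ)))))
  [19] S(S(S(S(mul(S(add(add(SZ, Z), mul(Z, add(SSZ, Z)))), SSZ)))))
  [20] S(S(S(S(add(SSZ, mul(add(add(SZ, Z), mul(Z, add(SSZ, Z))), SSZ))))))
  [21] S(S(S(S(S(add(SZ, mul(add(add(SZ, Z), mul(Z, add(SSZ, Z))), SSZ)))))))
  [22] S(S(S(S(S(S(add(Z, mul(add(add(SZ, Z), mul(Z, add(SSZ, Z))), SSZ))))))))
  [23] S(S(S(S(S(S(mul(add(add(SZ, Z), mul(Z, add(SSZ, Z))), SSZ)))))))
  [24] S(S(S(S(S(S(mul(add(S(add(Z, Z)), mul(Z, add(SSZ, Z))), SSZ)))))))
  [25] S(S(S(S(S(S(mul(S(add(add(Z, Z), mul(Z, add(SSZ, Z)))), SSZ)))))))
  [26] S(S(S(S(S(S(add(SSZ, mul(add(add(Z, Z), mul(Z, add(SSZ, Z))), SSZ))))))))
  [27] S(S(S(S(S(S(S(add(SZ, mul(add(add(Z, Z), mul(Z, add(SSZ, Z))), SSZ)))))))))
  [28] S(S(S(S(S(S(S(S(add(Z, mul(add(add(Z, Z), mul(Z, add(SSZ, Z))), SSZ))))))))))
  [29] S(S(S(S(S(S(S(S(mul(add(add(Z, Z), mul(Z, add(SSZ, Z))), SSZ)))))))))
  [30] S(S(S(S(S(S(S(S(mul(add(Z, mul(Z, add(SSZ, Z))), SSZ)))))))))
  [31] S(S(S(S(S(S(S(S(mul(mul(Z, add(SSZ, Z)), SSZ)))))))))
  [32] S(S(S(S(S(S(S(S(mul(Z, SSZ)))))))))
  [33] S^8(Z)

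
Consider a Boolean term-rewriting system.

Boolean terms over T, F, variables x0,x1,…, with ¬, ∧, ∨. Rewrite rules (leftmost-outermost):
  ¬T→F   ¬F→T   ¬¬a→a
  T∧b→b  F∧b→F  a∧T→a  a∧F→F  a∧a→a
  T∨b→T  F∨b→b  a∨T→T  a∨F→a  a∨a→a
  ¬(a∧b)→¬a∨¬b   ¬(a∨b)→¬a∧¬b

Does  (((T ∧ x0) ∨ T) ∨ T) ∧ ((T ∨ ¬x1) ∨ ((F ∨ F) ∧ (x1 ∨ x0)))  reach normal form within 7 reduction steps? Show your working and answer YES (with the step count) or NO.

Answer: YES — reaches normal form T in 4 ≤ 7 steps

Derivation:
  start: (((T ∧ x0) ∨ T) ∨ T) ∧ ((T ∨ ¬x1) ∨ ((F ∨ F) ∧ (x1 ∨ x0)))
  step 1: T ∧ ((T ∨ ¬x1) ∨ ((F ∨ F) ∧ (x1 ∨ x0)))
  step 2: (T ∨ ¬x1) ∨ ((F ∨ F) ∧ (x1 ∨ x0))
  step 3: T ∨ ((F ∨ F) ∧ (x1 ∨ x0))
  step 4: T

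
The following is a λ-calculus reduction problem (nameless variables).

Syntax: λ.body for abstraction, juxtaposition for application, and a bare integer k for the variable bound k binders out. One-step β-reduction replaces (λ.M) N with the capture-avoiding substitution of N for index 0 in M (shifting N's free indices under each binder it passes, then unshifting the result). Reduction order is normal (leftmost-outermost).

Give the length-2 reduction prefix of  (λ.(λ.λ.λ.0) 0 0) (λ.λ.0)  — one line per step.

  start: (λ.(λ.λ.λ.0) 0 0) (λ.λ.0)
  step 1: (λ.λ.λ.0) (λ.λ.0) (λ.λ.0)
  step 2: (λ.λ.0) (λ.λ.0)

Answer: after 2 steps: (λ.λ.0) (λ.λ.0)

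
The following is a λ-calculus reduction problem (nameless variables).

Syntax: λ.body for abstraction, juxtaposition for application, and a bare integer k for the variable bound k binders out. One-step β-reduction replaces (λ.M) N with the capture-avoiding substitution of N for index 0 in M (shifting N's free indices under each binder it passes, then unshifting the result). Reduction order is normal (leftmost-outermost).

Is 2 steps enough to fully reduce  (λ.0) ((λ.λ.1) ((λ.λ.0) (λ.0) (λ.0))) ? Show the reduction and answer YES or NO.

Answer: NO — after 2 steps the term is λ.(λ.λ.0) (λ.0) (λ.0), not yet normal

Reduction:
  start: (λ.0) ((λ.λ.1) ((λ.λ.0) (λ.0) (λ.0)))
  →1  (λ.λ.1) ((λ.λ.0) (λ.0) (λ.0))
  →2  λ.(λ.λ.0) (λ.0) (λ.0)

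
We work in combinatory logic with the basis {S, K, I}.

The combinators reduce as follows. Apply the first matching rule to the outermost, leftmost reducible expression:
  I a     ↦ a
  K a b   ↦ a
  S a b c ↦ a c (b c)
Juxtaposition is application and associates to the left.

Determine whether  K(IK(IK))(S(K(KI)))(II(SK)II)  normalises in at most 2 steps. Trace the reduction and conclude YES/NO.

  start: K(IK(IK))(S(K(KI)))(II(SK)II)
  step 1: IK(IK)(II(SK)II)
  step 2: K(IK)(II(SK)II)

Answer: NO — after 2 steps the term is K(IK)(II(SK)II), not yet normal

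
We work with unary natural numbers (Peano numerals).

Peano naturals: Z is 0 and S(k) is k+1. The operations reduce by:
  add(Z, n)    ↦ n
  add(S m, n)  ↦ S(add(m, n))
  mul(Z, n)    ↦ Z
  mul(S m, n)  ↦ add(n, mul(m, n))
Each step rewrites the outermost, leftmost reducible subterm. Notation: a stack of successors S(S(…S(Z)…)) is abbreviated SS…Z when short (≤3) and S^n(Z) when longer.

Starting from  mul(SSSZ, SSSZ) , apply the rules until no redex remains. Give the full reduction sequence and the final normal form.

Answer: normal form = S^9(Z)  (in 16 steps)

Derivation:
  start: mul(SSSZ, SSSZ)
  step 1: add(SSSZ, mul(SSZ, SSSZ))
  step 2: S(add(SSZ, mul(SSZ, SSSZ)))
  step 3: S(S(add(SZ, mul(SSZ, SSSZ))))
  step 4: S(S(S(add(Z, mul(SSZ, SSSZ)))))
  step 5: S(S(S(mul(SSZ, SSSZ))))
  step 6: S(S(S(add(SSSZ, mul(SZ, SSSZ)))))
  step 7: S(S(S(S(add(SSZ, mul(SZ, SSSZ))))))
  step 8: S(S(S(S(S(add(SZ, mul(SZ, SSSZ)))))))
  step 9: S(S(S(S(S(S(add(Z, mul(SZ, SSSZ))))))))
  step 10: S(S(S(S(S(S(mul(SZ, SSSZ)))))))
  step 11: S(S(S(S(S(S(add(SSSZ, mul(Z, SSSZ))))))))
  step 12: S(S(S(S(S(S(S(add(SSZ, mul(Z, SSSZ)))))))))
  step 13: S(S(S(S(S(S(S(S(add(SZ, mul(Z, SSSZ))))))))))
  step 14: S(S(S(S(S(S(S(S(S(add(Z, mul(Z, SSSZ)))))))))))
  step 15: S(S(S(S(S(S(S(S(S(mul(Z, SSSZ))))))))))
  step 16: S^9(Z)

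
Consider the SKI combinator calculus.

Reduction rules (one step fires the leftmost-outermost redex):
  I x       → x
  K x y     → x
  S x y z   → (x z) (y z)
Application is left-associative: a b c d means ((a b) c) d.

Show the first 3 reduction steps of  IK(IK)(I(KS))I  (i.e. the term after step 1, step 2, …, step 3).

Answer: after 3 steps: KI

Reduction:
  start: IK(IK)(I(KS))I
  [1] K(IK)(I(KS))I
  [2] IKI
  [3] KI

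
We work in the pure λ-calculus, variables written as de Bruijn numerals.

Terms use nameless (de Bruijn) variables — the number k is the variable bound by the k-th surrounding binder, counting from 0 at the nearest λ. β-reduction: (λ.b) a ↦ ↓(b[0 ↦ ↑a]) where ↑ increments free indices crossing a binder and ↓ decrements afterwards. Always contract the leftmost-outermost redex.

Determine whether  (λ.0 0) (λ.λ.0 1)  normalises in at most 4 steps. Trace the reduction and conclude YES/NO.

Answer: YES — reaches normal form λ.0 (λ.λ.0 1) in 2 ≤ 4 steps

Derivation:
  start: (λ.0 0) (λ.λ.0 1)
  step 1: (λ.λ.0 1) (λ.λ.0 1)
  step 2: λ.0 (λ.λ.0 1)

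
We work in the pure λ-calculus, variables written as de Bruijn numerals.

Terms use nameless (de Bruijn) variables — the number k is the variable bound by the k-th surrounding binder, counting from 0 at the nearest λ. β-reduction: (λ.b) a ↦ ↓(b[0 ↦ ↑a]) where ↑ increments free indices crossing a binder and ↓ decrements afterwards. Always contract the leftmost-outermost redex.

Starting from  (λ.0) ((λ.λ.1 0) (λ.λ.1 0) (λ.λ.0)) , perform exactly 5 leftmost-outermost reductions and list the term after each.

Answer: after 5 steps: λ.λ.0

Derivation:
  start: (λ.0) ((λ.λ.1 0) (λ.λ.1 0) (λ.λ.0))
  step 1: (λ.λ.1 0) (λ.λ.1 0) (λ.λ.0)
  step 2: (λ.(λ.λ.1 0) 0) (λ.λ.0)
  step 3: (λ.λ.1 0) (λ.λ.0)
  step 4: λ.(λ.λ.0) 0
  step 5: λ.λ.0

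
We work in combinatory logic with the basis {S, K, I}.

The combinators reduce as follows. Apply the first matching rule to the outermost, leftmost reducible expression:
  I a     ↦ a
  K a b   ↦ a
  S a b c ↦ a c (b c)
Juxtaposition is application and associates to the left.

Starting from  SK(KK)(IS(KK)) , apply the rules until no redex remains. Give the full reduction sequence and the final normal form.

  start: SK(KK)(IS(KK))
  step 1: K(IS(KK))(KK(IS(KK)))
  step 2: IS(KK)
  step 3: S(KK)

Answer: normal form = S(KK)  (in 3 steps)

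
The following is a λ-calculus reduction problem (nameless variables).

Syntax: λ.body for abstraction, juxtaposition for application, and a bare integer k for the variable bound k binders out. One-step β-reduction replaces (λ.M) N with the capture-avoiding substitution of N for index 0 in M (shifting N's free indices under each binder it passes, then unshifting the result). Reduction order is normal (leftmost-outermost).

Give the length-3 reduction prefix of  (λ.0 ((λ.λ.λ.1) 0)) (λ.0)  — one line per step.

  start: (λ.0 ((λ.λ.λ.1) 0)) (λ.0)
  [1] (λ.0) ((λ.λ.λ.1) (λ.0))
  [2] (λ.λ.λ.1) (λ.0)
  [3] λ.λ.1

Answer: after 3 steps: λ.λ.1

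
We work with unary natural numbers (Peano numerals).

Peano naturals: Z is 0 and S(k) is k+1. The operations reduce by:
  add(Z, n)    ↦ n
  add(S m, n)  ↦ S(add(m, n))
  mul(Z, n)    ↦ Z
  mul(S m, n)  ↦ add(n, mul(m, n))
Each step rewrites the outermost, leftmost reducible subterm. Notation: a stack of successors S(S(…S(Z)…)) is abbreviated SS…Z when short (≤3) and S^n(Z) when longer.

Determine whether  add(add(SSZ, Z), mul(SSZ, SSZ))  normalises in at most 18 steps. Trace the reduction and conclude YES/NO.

  start: add(add(SSZ, Z), mul(SSZ, SSZ))
  step 1: add(S(add(SZ, Z)), mul(SSZ, SSZ))
  step 2: S(add(add(SZ, Z), mul(SSZ, SSZ)))
  step 3: S(add(S(add(Z, Z)), mul(SSZ, SSZ)))
  step 4: S(S(add(add(Z, Z), mul(SSZ, SSZ))))
  step 5: S(S(add(Z, mul(SSZ, SSZ))))
  step 6: S(S(mul(SSZ, SSZ)))
  step 7: S(S(add(SSZ, mul(SZ, SSZ))))
  step 8: S(S(S(add(SZ, mul(SZ, SSZ)))))
  step 9: S(S(S(S(add(Z, mul(SZ, SSZ))))))
  step 10: S(S(S(S(mul(SZ, SSZ)))))
  step 11: S(S(S(S(add(SSZ, mul(Z, SSZ))))))
  step 12: S(S(S(S(S(add(SZ, mul(Z, SSZ)))))))
  step 13: S(S(S(S(S(S(add(Z, mul(Z, SSZ))))))))
  step 14: S(S(S(S(S(S(mul(Z, SSZ)))))))
  step 15: S^6(Z)

Answer: YES — reaches normal form S^6(Z) in 15 ≤ 18 steps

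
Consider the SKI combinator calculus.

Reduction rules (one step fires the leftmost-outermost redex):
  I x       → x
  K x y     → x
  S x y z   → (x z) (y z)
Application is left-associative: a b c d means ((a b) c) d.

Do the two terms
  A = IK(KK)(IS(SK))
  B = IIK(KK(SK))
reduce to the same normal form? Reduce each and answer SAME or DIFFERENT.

Answer: SAME — A ⇓ KK, B ⇓ KK

Derivation:
Term A:
  start: IK(KK)(IS(SK))
  [1] K(KK)(IS(SK))
  [2] KK

Term B:
  start: IIK(KK(SK))
  [1] IK(KK(SK))
  [2] K(KK(SK))
  [3] KK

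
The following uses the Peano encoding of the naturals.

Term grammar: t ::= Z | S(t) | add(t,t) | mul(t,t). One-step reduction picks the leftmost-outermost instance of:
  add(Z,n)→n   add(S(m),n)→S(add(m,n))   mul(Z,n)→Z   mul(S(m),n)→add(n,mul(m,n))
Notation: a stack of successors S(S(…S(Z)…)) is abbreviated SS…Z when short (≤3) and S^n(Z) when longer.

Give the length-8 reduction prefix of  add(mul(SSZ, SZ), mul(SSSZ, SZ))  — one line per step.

  start: add(mul(SSZ, SZ), mul(SSSZ, SZ))
  →1  add(add(SZ, mul(SZ, SZ)), mul(SSSZ, SZ))
  →2  add(S(add(Z, mul(SZ, SZ))), mul(SSSZ, SZ))
  →3  S(add(add(Z, mul(SZ, SZ)), mul(SSSZ, SZ)))
  →4  S(add(mul(SZ, SZ), mul(SSSZ, SZ)))
  →5  S(add(add(SZ, mul(Z, SZ)), mul(SSSZ, SZ)))
  →6  S(add(S(add(Z, mul(Z, SZ))), mul(SSSZ, SZ)))
  →7  S(S(add(add(Z, mul(Z, SZ)), mul(SSSZ, SZ))))
  →8  S(S(add(mul(Z, SZ), mul(SSSZ, SZ))))

Answer: after 8 steps: S(S(add(mul(Z, SZ), mul(SSSZ, SZ))))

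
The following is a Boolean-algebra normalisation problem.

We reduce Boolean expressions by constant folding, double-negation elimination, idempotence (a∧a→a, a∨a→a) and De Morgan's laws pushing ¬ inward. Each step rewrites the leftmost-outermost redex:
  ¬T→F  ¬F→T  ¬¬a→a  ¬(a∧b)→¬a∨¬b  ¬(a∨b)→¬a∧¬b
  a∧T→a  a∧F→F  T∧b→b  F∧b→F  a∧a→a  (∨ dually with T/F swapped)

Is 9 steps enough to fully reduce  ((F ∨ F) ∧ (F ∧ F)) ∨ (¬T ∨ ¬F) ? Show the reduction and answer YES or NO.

Answer: YES — reaches normal form T in 6 ≤ 9 steps

Working:
  start: ((F ∨ F) ∧ (F ∧ F)) ∨ (¬T ∨ ¬F)
  →1  (F ∧ (F ∧ F)) ∨ (¬T ∨ ¬F)
  →2  F ∨ (¬T ∨ ¬F)
  →3  ¬T ∨ ¬F
  →4  F ∨ ¬F
  →5  ¬F
  →6  T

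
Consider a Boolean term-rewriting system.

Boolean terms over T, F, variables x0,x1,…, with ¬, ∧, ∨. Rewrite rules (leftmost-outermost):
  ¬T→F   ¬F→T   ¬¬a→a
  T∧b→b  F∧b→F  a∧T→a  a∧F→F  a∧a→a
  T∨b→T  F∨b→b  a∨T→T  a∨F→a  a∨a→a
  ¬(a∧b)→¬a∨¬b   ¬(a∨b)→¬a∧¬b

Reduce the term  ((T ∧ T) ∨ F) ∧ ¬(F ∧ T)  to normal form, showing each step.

  start: ((T ∧ T) ∨ F) ∧ ¬(F ∧ T)
  step 1: (T ∧ T) ∧ ¬(F ∧ T)
  step 2: T ∧ ¬(F ∧ T)
  step 3: ¬(F ∧ T)
  step 4: ¬F ∨ ¬T
  step 5: T ∨ ¬T
  step 6: T

Answer: normal form = T  (in 6 steps)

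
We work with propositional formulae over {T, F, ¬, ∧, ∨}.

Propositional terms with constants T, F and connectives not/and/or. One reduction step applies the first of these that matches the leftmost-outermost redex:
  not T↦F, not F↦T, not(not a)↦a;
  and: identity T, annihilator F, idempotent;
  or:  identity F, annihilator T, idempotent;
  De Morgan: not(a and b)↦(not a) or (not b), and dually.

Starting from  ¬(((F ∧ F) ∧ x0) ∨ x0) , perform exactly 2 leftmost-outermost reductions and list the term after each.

Answer: after 2 steps: (¬(F ∧ F) ∨ ¬x0) ∧ ¬x0

Working:
  start: ¬(((F ∧ F) ∧ x0) ∨ x0)
  step 1: ¬((F ∧ F) ∧ x0) ∧ ¬x0
  step 2: (¬(F ∧ F) ∨ ¬x0) ∧ ¬x0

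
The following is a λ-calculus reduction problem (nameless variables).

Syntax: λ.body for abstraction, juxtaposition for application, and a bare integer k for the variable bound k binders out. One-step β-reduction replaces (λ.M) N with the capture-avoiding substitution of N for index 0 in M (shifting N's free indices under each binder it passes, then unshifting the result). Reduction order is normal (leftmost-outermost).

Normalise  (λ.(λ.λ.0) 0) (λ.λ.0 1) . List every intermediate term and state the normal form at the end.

  start: (λ.(λ.λ.0) 0) (λ.λ.0 1)
  [1] (λ.λ.0) (λ.λ.0 1)
  [2] λ.0

Answer: normal form = λ.0  (in 2 steps)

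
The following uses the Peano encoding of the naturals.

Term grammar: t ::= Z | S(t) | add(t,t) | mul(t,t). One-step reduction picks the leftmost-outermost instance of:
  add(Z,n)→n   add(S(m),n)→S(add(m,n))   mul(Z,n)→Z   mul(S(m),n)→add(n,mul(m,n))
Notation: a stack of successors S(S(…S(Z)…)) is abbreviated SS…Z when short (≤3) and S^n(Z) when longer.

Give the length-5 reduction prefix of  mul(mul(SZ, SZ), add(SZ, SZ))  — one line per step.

Answer: after 5 steps: S(add(add(Z, SZ), mul(add(Z, mul(Z, SZ)), add(SZ, SZ))))

Reduction:
  start: mul(mul(SZ, SZ), add(SZ, SZ))
  step 1: mul(add(SZ, mul(Z, SZ)), add(SZ, SZ))
  step 2: mul(S(add(Z, mul(Z, SZ))), add(SZ, SZ))
  step 3: add(add(SZ, SZ), mul(add(Z, mul(Z, SZ)), add(SZ, SZ)))
  step 4: add(S(add(Z, SZ)), mul(add(Z, mul(Z, SZ)), add(SZ, SZ)))
  step 5: S(add(add(Z, SZ), mul(add(Z, mul(Z, SZ)), add(SZ, SZ))))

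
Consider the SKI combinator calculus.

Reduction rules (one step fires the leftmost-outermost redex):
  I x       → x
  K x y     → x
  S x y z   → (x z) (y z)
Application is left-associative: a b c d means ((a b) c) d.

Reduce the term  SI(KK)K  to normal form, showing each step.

Answer: normal form = KK  (in 3 steps)

Reduction:
  start: SI(KK)K
  →1  IK(KKK)
  →2  K(KKK)
  →3  KK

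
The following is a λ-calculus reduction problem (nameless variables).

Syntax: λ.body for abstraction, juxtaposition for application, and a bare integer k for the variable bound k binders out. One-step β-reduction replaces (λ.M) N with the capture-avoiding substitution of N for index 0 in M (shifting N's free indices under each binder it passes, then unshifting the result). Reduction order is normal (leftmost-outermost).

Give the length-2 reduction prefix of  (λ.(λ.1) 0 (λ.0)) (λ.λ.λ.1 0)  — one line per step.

Answer: after 2 steps: (λ.λ.λ.1 0) (λ.0)

Reduction:
  start: (λ.(λ.1) 0 (λ.0)) (λ.λ.λ.1 0)
  step 1: (λ.λ.λ.λ.1 0) (λ.λ.λ.1 0) (λ.0)
  step 2: (λ.λ.λ.1 0) (λ.0)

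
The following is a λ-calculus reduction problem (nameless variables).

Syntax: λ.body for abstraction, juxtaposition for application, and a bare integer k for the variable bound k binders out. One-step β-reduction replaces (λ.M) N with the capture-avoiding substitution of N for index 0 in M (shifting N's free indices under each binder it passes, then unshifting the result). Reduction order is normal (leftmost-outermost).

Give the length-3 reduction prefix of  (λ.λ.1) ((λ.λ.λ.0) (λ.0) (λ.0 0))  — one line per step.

Answer: after 3 steps: λ.λ.0

Reduction:
  start: (λ.λ.1) ((λ.λ.λ.0) (λ.0) (λ.0 0))
  →1  λ.(λ.λ.λ.0) (λ.0) (λ.0 0)
  →2  λ.(λ.λ.0) (λ.0 0)
  →3  λ.λ.0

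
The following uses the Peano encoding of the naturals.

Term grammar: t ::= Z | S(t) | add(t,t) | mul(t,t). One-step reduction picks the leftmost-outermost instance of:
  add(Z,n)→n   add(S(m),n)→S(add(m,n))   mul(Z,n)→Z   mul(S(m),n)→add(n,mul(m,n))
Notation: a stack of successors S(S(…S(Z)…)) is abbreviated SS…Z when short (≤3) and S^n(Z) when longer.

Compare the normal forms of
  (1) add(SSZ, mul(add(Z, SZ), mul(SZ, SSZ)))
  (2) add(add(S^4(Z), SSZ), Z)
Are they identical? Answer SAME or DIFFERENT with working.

Term A:
  start: add(SSZ, mul(add(Z, SZ), mul(SZ, SSZ)))
  [1] S(add(SZ, mul(add(Z, SZ), mul(SZ, SSZ))))
  [2] S(S(add(Z, mul(add(Z, SZ), mul(SZ, SSZ)))))
  [3] S(S(mul(add(Z, SZ), mul(SZ, SSZ))))
  [4] S(S(mul(SZ, mul(SZ, SSZ))))
  [5] S(S(add(mul(SZ, SSZ), mul(Z, mul(SZ, SSZ)))))
  [6] S(S(add(add(SSZ, mul(Z, SSZ)), mul(Z, mul(SZ, SSZ)))))
  [7] S(S(add(S(add(SZ, mul(Z, SSZ))), mul(Z, mul(SZ, SSZ)))))
  [8] S(S(S(add(add(SZ, mul(Z, SSZ)), mul(Z, mul(SZ, SSZ))))))
  [9] S(S(S(add(S(add(Z, mul(Z, SSZ))), mul(Z, mul(SZ, SSZ))))))
  [10] S(S(S(S(add(add(Z, mul(Z, SSZ)), mul(Z, mul(SZ, SSZ)))))))
  [11] S(S(S(S(add(mul(Z, SSZ), mul(Z, mul(SZ, SSZ)))))))
  [12] S(S(S(S(add(Z, mul(Z, mul(SZ, SSZ)))))))
  [13] S(S(S(S(mul(Z, mul(SZ, SSZ))))))
  [14] S^4(Z)

Term B:
  start: add(add(S^4(Z), SSZ), Z)
  [1] add(S(add(SSSZ, SSZ)), Z)
  [2] S(add(add(SSSZ, SSZ), Z))
  [3] S(add(S(add(SSZ, SSZ)), Z))
  [4] S(S(add(add(SSZ, SSZ), Z)))
  [5] S(S(add(S(add(SZ, SSZ)), Z)))
  [6] S(S(S(add(add(SZ, SSZ), Z))))
  [7] S(S(S(add(S(add(Z, SSZ)), Z))))
  [8] S(S(S(S(add(add(Z, SSZ), Z)))))
  [9] S(S(S(S(add(SSZ, Z)))))
  [10] S(S(S(S(S(add(SZ, Z))))))
  [11] S(S(S(S(S(S(add(Z, Z)))))))
  [12] S^6(Z)

Answer: DIFFERENT — A ⇓ S^4(Z), B ⇓ S^6(Z)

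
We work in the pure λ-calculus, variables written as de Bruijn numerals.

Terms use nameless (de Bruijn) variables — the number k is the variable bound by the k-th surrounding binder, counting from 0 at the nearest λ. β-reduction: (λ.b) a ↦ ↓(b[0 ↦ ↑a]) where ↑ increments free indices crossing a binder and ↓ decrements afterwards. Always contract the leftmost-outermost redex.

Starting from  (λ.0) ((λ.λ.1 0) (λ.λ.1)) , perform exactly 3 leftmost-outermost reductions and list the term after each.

  start: (λ.0) ((λ.λ.1 0) (λ.λ.1))
  [1] (λ.λ.1 0) (λ.λ.1)
  [2] λ.(λ.λ.1) 0
  [3] λ.λ.1

Answer: after 3 steps: λ.λ.1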